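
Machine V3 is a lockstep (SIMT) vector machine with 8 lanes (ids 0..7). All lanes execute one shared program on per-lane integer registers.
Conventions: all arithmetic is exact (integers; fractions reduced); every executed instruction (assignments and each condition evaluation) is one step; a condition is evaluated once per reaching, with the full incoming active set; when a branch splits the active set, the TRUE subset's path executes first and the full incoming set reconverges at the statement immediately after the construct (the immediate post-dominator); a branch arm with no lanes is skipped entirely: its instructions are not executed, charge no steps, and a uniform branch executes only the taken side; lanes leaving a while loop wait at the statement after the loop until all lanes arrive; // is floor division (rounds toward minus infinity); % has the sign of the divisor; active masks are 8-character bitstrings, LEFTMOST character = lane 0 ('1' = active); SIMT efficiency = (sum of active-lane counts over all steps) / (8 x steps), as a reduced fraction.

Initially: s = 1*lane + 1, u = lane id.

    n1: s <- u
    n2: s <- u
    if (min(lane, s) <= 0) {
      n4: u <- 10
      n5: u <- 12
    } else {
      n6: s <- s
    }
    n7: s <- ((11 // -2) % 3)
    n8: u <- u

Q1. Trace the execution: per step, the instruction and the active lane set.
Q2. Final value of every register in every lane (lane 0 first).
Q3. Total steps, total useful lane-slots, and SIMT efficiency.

step 0: s <- u                       11111111
step 1: s <- u                       11111111
step 2: eval (min(lane, s) <= 0)     11111111
step 3: u <- 10                      10000000
step 4: u <- 12                      10000000
step 5: s <- s                       01111111
step 6: s <- ((11 // -2) % 3)        11111111
step 7: u <- u                       11111111

Answer: 8 steps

s: 0,0,0,0,0,0,0,0
u: 12,1,2,3,4,5,6,7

steps = 8; useful = 49; efficiency = 49/64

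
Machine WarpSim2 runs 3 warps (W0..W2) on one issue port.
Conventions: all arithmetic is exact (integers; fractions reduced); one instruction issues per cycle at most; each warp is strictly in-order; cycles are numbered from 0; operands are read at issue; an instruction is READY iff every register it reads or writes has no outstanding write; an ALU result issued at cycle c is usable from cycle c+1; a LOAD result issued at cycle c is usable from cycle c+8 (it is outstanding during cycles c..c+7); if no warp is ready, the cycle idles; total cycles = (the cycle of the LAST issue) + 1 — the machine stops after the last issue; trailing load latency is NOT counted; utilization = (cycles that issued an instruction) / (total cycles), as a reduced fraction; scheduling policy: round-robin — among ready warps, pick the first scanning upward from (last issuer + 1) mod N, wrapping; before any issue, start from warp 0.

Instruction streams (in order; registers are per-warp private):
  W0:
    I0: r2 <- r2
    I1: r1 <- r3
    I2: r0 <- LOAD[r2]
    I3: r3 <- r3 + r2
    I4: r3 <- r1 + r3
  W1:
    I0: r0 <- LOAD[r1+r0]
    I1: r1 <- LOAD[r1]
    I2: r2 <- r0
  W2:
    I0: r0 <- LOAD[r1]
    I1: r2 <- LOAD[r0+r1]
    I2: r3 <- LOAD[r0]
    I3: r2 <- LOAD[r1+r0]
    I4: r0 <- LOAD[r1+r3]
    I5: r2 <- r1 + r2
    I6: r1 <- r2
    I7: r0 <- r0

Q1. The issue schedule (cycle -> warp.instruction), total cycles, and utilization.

cycle 0: W0.I0
cycle 1: W1.I0
cycle 2: W2.I0
cycle 3: W0.I1
cycle 4: W1.I1
cycle 5: W0.I2
cycle 6: W0.I3
cycle 7: W0.I4
cycle 8: idle
cycle 9: W1.I2
cycle 10: W2.I1
cycle 11: W2.I2
cycle 12: idle
cycle 13: idle
cycle 14: idle
cycle 15: idle
cycle 16: idle
cycle 17: idle
cycle 18: W2.I3
cycle 19: W2.I4
cycle 20: idle
cycle 21: idle
cycle 22: idle
cycle 23: idle
cycle 24: idle
cycle 25: idle
cycle 26: W2.I5
cycle 27: W2.I6
cycle 28: W2.I7

Answer: 29 cycles, utilization 16/29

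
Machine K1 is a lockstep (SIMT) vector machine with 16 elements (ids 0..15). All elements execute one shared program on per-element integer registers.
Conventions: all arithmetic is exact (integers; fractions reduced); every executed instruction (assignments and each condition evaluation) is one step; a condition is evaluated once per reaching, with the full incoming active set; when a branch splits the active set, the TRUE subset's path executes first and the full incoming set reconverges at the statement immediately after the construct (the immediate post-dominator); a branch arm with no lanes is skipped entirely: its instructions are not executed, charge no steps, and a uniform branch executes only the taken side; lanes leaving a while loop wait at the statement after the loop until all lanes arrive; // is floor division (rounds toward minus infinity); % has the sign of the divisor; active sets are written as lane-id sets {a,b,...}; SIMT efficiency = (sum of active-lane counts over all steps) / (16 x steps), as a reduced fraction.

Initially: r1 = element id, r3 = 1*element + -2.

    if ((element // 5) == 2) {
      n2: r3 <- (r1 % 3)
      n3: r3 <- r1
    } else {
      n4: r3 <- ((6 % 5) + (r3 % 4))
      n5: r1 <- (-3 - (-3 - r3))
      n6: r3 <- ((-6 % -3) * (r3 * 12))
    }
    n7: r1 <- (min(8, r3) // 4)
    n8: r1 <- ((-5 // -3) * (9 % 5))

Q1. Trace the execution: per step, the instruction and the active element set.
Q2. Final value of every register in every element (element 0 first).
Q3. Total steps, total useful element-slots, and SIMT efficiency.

step 0: eval ((element // 5) == 2)   {0,1,2,3,4,5,6,7,8,9,10,11,12,13,14,15}
step 1: r3 <- (r1 % 3)               {10,11,12,13,14}
step 2: r3 <- r1                     {10,11,12,13,14}
step 3: r3 <- ((6 % 5) + (r3 % 4))   {0,1,2,3,4,5,6,7,8,9,15}
step 4: r1 <- (-3 - (-3 - r3))       {0,1,2,3,4,5,6,7,8,9,15}
step 5: r3 <- ((-6 % -3) * (r3 * 12)) {0,1,2,3,4,5,6,7,8,9,15}
step 6: r1 <- (min(8, r3) // 4)      {0,1,2,3,4,5,6,7,8,9,10,11,12,13,14,15}
step 7: r1 <- ((-5 // -3) * (9 % 5)) {0,1,2,3,4,5,6,7,8,9,10,11,12,13,14,15}

Answer: 8 steps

r1: 4,4,4,4,4,4,4,4,4,4,4,4,4,4,4,4
r3: 0,0,0,0,0,0,0,0,0,0,10,11,12,13,14,0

steps = 8; useful = 91; efficiency = 91/128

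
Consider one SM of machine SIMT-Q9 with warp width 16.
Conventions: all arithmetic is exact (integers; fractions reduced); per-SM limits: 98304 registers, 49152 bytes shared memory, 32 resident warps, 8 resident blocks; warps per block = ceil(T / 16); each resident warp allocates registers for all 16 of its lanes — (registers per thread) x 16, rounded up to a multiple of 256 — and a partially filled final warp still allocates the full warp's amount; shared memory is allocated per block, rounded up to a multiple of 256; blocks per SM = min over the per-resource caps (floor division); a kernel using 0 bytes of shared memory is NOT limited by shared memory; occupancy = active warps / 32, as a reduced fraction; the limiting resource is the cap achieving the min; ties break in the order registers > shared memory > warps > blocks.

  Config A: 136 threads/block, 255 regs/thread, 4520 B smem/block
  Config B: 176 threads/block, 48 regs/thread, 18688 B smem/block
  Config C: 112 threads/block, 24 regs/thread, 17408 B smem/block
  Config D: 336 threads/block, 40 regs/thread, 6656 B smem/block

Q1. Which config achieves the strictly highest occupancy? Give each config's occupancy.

occupancies: A 9/16, B 11/16, C 7/16, D 21/32

Answer: B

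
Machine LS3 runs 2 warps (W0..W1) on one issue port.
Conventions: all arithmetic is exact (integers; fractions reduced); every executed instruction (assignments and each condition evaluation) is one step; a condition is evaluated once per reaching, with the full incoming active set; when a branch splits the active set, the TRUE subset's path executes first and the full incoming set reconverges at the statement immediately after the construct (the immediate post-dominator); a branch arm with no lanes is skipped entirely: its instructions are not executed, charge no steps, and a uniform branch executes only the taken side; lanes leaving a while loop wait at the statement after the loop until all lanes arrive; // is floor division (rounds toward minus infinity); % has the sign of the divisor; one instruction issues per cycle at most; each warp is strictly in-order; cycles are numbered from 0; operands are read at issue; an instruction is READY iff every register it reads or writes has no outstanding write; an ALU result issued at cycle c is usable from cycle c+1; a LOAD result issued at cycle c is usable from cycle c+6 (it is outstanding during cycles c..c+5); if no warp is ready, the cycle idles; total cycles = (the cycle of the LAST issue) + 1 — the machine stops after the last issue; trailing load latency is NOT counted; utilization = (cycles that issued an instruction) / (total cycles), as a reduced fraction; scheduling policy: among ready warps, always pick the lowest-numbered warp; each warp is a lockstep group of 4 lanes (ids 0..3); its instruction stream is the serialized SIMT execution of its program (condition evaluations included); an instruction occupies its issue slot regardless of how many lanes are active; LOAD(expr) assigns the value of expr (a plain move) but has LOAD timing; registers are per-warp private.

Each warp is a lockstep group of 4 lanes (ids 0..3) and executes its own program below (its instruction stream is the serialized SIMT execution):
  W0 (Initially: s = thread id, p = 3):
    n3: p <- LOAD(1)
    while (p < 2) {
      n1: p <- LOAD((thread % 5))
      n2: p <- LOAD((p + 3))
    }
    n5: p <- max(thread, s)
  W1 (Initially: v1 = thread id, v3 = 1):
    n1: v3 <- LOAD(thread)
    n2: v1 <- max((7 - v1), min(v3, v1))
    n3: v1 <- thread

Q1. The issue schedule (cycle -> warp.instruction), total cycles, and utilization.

cycle 0: W0.I0
cycle 1: W1.I0
cycle 2: idle
cycle 3: idle
cycle 4: idle
cycle 5: idle
cycle 6: W0.I1
cycle 7: W0.I2
cycle 8: W1.I1
cycle 9: W1.I2
cycle 10: idle
cycle 11: idle
cycle 12: idle
cycle 13: W0.I3
cycle 14: idle
cycle 15: idle
cycle 16: idle
cycle 17: idle
cycle 18: idle
cycle 19: W0.I4
cycle 20: W0.I5

Answer: 21 cycles, utilization 3/7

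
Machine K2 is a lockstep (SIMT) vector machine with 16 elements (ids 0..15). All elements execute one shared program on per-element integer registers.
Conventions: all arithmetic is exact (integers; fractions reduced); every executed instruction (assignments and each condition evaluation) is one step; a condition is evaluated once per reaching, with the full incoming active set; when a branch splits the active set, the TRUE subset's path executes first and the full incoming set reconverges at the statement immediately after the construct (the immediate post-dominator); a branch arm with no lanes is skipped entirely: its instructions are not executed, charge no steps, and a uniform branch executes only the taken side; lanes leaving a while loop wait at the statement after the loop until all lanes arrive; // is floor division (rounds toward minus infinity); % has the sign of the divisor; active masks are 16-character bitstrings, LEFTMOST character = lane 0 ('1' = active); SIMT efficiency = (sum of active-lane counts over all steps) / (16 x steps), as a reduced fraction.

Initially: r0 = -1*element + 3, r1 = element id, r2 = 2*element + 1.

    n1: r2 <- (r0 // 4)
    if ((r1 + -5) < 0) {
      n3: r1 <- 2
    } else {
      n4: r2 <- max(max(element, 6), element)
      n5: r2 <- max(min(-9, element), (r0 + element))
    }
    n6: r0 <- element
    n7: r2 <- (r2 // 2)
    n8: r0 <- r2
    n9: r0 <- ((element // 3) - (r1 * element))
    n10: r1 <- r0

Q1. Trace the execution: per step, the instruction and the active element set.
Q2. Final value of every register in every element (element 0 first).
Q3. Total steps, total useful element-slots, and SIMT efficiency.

step 0: r2 <- (r0 // 4)              1111111111111111
step 1: eval ((r1 + -5) < 0)         1111111111111111
step 2: r1 <- 2                      1111100000000000
step 3: r2 <- max(max(element, 6), element) 0000011111111111
step 4: r2 <- max(min(-9, element), (r0 + element)) 0000011111111111
step 5: r0 <- element                1111111111111111
step 6: r2 <- (r2 // 2)              1111111111111111
step 7: r0 <- r2                     1111111111111111
step 8: r0 <- ((element // 3) - (r1 * element)) 1111111111111111
step 9: r1 <- r0                     1111111111111111

Answer: 10 steps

r0: 0,-2,-4,-5,-7,-24,-34,-47,-62,-78,-97,-118,-140,-165,-192,-220
r1: 0,-2,-4,-5,-7,-24,-34,-47,-62,-78,-97,-118,-140,-165,-192,-220
r2: 0,0,0,0,-1,1,1,1,1,1,1,1,1,1,1,1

steps = 10; useful = 139; efficiency = 139/160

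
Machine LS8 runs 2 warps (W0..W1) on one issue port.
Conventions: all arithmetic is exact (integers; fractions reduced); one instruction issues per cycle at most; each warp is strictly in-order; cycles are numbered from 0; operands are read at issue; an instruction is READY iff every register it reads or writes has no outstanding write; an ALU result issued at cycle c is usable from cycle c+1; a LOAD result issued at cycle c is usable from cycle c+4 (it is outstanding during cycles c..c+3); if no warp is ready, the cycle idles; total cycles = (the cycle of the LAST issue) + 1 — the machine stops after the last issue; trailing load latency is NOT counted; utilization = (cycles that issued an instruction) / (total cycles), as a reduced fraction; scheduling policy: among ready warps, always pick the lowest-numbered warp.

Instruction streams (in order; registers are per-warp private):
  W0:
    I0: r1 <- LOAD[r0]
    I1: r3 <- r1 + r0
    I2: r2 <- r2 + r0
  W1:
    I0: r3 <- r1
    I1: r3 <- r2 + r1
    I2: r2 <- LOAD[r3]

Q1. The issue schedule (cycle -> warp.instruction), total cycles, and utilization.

cycle 0: W0.I0
cycle 1: W1.I0
cycle 2: W1.I1
cycle 3: W1.I2
cycle 4: W0.I1
cycle 5: W0.I2

Answer: 6 cycles, utilization 1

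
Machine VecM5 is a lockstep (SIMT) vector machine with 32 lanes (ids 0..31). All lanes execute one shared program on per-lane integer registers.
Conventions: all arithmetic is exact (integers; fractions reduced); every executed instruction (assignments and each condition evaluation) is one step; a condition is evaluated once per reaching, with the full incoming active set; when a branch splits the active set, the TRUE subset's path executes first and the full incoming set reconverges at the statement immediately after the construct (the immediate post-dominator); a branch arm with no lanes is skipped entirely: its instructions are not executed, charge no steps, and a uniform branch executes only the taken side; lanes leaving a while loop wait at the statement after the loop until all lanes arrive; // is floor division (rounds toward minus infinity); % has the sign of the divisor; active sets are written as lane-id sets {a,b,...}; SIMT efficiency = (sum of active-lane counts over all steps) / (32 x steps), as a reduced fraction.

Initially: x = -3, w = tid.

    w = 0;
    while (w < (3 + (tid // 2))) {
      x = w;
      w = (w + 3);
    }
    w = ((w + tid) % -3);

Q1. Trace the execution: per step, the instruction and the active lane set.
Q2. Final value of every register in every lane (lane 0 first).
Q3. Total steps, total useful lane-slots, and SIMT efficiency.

step 0: w <- 0                       {0,1,2,3,4,5,6,7,8,9,10,11,12,13,14,15,16,17,18,19,20,21,22,23,24,25,26,27,28,29,30,31}
step 1: eval (w < (3 + (tid // 2)))  {0,1,2,3,4,5,6,7,8,9,10,11,12,13,14,15,16,17,18,19,20,21,22,23,24,25,26,27,28,29,30,31}
step 2: x <- w                       {0,1,2,3,4,5,6,7,8,9,10,11,12,13,14,15,16,17,18,19,20,21,22,23,24,25,26,27,28,29,30,31}
step 3: w <- (w + 3)                 {0,1,2,3,4,5,6,7,8,9,10,11,12,13,14,15,16,17,18,19,20,21,22,23,24,25,26,27,28,29,30,31}
step 4: eval (w < (3 + (tid // 2)))  {0,1,2,3,4,5,6,7,8,9,10,11,12,13,14,15,16,17,18,19,20,21,22,23,24,25,26,27,28,29,30,31}
step 5: x <- w                       {2,3,4,5,6,7,8,9,10,11,12,13,14,15,16,17,18,19,20,21,22,23,24,25,26,27,28,29,30,31}
step 6: w <- (w + 3)                 {2,3,4,5,6,7,8,9,10,11,12,13,14,15,16,17,18,19,20,21,22,23,24,25,26,27,28,29,30,31}
step 7: eval (w < (3 + (tid // 2)))  {2,3,4,5,6,7,8,9,10,11,12,13,14,15,16,17,18,19,20,21,22,23,24,25,26,27,28,29,30,31}
step 8: x <- w                       {8,9,10,11,12,13,14,15,16,17,18,19,20,21,22,23,24,25,26,27,28,29,30,31}
step 9: w <- (w + 3)                 {8,9,10,11,12,13,14,15,16,17,18,19,20,21,22,23,24,25,26,27,28,29,30,31}
step 10: eval (w < (3 + (tid // 2)))  {8,9,10,11,12,13,14,15,16,17,18,19,20,21,22,23,24,25,26,27,28,29,30,31}
step 11: x <- w                       {14,15,16,17,18,19,20,21,22,23,24,25,26,27,28,29,30,31}
step 12: w <- (w + 3)                 {14,15,16,17,18,19,20,21,22,23,24,25,26,27,28,29,30,31}
step 13: eval (w < (3 + (tid // 2)))  {14,15,16,17,18,19,20,21,22,23,24,25,26,27,28,29,30,31}
step 14: x <- w                       {20,21,22,23,24,25,26,27,28,29,30,31}
step 15: w <- (w + 3)                 {20,21,22,23,24,25,26,27,28,29,30,31}
step 16: eval (w < (3 + (tid // 2)))  {20,21,22,23,24,25,26,27,28,29,30,31}
step 17: x <- w                       {26,27,28,29,30,31}
step 18: w <- (w + 3)                 {26,27,28,29,30,31}
step 19: eval (w < (3 + (tid // 2)))  {26,27,28,29,30,31}
step 20: w <- ((w + tid) % -3)        {0,1,2,3,4,5,6,7,8,9,10,11,12,13,14,15,16,17,18,19,20,21,22,23,24,25,26,27,28,29,30,31}

Answer: 21 steps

x: 0,0,3,3,3,3,3,3,6,6,6,6,6,6,9,9,9,9,9,9,12,12,12,12,12,12,15,15,15,15,15,15
w: 0,-2,-1,0,-2,-1,0,-2,-1,0,-2,-1,0,-2,-1,0,-2,-1,0,-2,-1,0,-2,-1,0,-2,-1,0,-2,-1,0,-2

steps = 21; useful = 462; efficiency = 462/672 = 11/16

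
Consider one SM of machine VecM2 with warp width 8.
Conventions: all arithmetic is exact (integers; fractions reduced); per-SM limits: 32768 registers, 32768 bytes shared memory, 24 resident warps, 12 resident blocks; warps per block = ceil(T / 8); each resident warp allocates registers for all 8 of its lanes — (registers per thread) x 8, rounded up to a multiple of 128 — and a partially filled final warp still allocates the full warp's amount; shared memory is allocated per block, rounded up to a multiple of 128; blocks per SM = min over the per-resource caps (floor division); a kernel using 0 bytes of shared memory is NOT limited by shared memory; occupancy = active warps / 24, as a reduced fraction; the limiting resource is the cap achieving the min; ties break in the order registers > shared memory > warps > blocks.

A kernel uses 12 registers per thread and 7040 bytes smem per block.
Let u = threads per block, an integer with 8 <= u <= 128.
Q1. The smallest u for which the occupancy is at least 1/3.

Answer: u = 9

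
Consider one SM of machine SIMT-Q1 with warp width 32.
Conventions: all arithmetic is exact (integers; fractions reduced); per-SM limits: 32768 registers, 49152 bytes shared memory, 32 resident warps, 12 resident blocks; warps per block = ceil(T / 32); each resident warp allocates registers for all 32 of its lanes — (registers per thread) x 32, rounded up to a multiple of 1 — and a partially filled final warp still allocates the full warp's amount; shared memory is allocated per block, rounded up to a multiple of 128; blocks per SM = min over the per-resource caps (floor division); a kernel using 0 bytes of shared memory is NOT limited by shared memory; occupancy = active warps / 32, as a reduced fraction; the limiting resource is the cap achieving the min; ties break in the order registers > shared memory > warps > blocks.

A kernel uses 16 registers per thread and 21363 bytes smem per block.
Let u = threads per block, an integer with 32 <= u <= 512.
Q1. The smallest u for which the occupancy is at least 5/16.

Answer: u = 129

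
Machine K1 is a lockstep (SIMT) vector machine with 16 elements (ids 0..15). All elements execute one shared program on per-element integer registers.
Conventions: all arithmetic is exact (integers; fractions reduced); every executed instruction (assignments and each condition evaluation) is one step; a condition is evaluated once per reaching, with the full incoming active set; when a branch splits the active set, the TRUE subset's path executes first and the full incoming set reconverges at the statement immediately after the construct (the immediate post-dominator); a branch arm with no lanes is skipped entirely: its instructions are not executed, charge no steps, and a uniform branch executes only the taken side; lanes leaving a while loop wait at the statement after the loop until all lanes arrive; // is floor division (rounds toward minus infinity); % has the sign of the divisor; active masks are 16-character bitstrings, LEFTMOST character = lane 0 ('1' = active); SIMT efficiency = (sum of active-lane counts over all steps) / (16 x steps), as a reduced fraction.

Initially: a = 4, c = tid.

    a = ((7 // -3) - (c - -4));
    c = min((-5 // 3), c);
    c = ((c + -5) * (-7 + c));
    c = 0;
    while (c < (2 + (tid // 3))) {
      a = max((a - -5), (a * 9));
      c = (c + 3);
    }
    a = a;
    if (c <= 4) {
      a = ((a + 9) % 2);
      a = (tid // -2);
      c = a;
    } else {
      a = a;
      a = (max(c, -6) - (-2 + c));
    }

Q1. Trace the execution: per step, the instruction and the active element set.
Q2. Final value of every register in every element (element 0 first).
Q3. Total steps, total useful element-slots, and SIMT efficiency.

step 0: a <- ((7 // -3) - (c - -4))  1111111111111111
step 1: c <- min((-5 // 3), c)       1111111111111111
step 2: c <- ((c + -5) * (-7 + c))   1111111111111111
step 3: c <- 0                       1111111111111111
step 4: eval (c < (2 + (tid // 3)))  1111111111111111
step 5: a <- max((a - -5), (a * 9))  1111111111111111
step 6: c <- (c + 3)                 1111111111111111
step 7: eval (c < (2 + (tid // 3)))  1111111111111111
step 8: a <- max((a - -5), (a * 9))  0000001111111111
step 9: c <- (c + 3)                 0000001111111111
step 10: eval (c < (2 + (tid // 3)))  0000001111111111
step 11: a <- max((a - -5), (a * 9))  0000000000000001
step 12: c <- (c + 3)                 0000000000000001
step 13: eval (c < (2 + (tid // 3)))  0000000000000001
step 14: a <- a                       1111111111111111
step 15: eval (c <= 4)                1111111111111111
step 16: a <- ((a + 9) % 2)           1111110000000000
step 17: a <- (tid // -2)             1111110000000000
step 18: c <- a                       1111110000000000
step 19: a <- a                       0000001111111111
step 20: a <- (max(c, -6) - (-2 + c)) 0000001111111111

Answer: 21 steps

a: 0,-1,-1,-2,-2,-3,2,2,2,2,2,2,2,2,2,2
c: 0,-1,-1,-2,-2,-3,6,6,6,6,6,6,6,6,6,9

steps = 21; useful = 231; efficiency = 231/336 = 11/16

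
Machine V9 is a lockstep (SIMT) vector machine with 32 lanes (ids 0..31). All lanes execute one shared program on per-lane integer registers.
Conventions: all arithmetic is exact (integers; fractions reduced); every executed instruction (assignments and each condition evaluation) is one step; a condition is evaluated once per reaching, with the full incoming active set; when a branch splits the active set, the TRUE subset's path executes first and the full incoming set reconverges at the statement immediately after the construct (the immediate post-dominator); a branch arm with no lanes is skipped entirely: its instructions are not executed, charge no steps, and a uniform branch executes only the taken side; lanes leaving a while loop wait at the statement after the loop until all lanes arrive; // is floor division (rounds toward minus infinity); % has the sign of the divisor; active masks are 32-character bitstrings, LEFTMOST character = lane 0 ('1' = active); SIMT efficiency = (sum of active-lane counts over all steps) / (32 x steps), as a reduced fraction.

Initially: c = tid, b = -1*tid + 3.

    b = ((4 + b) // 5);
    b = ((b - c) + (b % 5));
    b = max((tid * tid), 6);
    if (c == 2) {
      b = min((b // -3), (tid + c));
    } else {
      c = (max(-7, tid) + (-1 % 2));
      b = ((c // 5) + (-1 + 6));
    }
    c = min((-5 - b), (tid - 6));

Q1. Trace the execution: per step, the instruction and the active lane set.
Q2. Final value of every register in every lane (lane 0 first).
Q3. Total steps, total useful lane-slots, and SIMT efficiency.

step 0: b <- ((4 + b) // 5)          11111111111111111111111111111111
step 1: b <- ((b - c) + (b % 5))     11111111111111111111111111111111
step 2: b <- max((tid * tid), 6)     11111111111111111111111111111111
step 3: eval (c == 2)                11111111111111111111111111111111
step 4: b <- min((b // -3), (tid + c)) 00100000000000000000000000000000
step 5: c <- (max(-7, tid) + (-1 % 2)) 11011111111111111111111111111111
step 6: b <- ((c // 5) + (-1 + 6))   11011111111111111111111111111111
step 7: c <- min((-5 - b), (tid - 6)) 11111111111111111111111111111111

Answer: 8 steps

c: -10,-10,-4,-10,-11,-11,-11,-11,-11,-12,-12,-12,-12,-12,-13,-13,-13,-13,-13,-14,-14,-14,-14,-14,-15,-15,-15,-15,-15,-16,-16,-16
b: 5,5,-2,5,6,6,6,6,6,7,7,7,7,7,8,8,8,8,8,9,9,9,9,9,10,10,10,10,10,11,11,11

steps = 8; useful = 223; efficiency = 223/256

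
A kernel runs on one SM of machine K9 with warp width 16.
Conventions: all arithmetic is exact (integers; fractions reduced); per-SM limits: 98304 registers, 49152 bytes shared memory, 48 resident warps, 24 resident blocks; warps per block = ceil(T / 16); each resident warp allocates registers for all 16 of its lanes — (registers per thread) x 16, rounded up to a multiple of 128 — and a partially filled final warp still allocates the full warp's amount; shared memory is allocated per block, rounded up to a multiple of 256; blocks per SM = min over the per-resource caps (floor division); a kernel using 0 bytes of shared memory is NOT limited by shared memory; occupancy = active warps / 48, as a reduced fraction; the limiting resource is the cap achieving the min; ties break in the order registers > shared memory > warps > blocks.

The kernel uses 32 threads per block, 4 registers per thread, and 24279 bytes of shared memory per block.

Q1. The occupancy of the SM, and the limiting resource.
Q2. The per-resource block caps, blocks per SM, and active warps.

Answer: occupancy 1/12, limited by shared memory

registers: 384 blocks
shared memory: 2 blocks
warps: 24 blocks
blocks: 24 blocks

Answer: 2 blocks, 4 active warps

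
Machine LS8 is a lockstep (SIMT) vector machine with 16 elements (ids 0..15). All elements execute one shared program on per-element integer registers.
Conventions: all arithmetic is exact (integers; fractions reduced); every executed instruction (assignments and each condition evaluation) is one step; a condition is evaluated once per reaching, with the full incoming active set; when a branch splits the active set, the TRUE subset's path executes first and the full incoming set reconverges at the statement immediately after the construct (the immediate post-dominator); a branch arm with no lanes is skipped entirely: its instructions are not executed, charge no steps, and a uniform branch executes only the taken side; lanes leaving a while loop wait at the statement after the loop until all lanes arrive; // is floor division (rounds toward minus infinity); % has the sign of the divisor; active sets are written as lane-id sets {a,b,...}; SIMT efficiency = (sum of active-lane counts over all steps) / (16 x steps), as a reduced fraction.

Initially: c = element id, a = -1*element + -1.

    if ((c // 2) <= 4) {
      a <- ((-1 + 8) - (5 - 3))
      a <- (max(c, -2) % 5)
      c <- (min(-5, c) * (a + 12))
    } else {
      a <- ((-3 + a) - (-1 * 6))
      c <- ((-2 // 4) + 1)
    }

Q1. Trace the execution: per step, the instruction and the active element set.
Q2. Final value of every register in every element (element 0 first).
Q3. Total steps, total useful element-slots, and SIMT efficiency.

step 0: eval ((c // 2) <= 4)         {0,1,2,3,4,5,6,7,8,9,10,11,12,13,14,15}
step 1: a <- ((-1 + 8) - (5 - 3))    {0,1,2,3,4,5,6,7,8,9}
step 2: a <- (max(c, -2) % 5)        {0,1,2,3,4,5,6,7,8,9}
step 3: c <- (min(-5, c) * (a + 12)) {0,1,2,3,4,5,6,7,8,9}
step 4: a <- ((-3 + a) - (-1 * 6))   {10,11,12,13,14,15}
step 5: c <- ((-2 // 4) + 1)         {10,11,12,13,14,15}

Answer: 6 steps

c: -60,-65,-70,-75,-80,-60,-65,-70,-75,-80,0,0,0,0,0,0
a: 0,1,2,3,4,0,1,2,3,4,-8,-9,-10,-11,-12,-13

steps = 6; useful = 58; efficiency = 58/96 = 29/48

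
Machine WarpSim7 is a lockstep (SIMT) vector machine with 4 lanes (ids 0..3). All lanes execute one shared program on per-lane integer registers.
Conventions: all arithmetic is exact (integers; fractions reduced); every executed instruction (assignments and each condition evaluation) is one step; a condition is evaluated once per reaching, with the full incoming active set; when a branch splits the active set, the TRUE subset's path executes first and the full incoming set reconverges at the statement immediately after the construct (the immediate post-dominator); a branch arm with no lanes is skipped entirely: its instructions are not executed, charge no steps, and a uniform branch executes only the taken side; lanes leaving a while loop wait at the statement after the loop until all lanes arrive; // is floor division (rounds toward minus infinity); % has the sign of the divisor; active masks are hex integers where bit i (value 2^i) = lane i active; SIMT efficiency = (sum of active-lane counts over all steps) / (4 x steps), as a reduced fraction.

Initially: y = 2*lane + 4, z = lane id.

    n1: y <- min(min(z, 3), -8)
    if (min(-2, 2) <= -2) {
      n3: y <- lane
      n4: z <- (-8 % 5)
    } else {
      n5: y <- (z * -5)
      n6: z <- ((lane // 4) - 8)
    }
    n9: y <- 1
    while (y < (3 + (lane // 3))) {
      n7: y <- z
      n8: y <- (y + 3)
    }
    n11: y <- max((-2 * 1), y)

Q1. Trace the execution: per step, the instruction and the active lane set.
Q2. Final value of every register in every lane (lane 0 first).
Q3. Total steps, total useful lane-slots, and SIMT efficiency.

step 0: y <- min(min(z, 3), -8)      0xf
step 1: eval (min(-2, 2) <= -2)      0xf
step 2: y <- lane                    0xf
step 3: z <- (-8 % 5)                0xf
step 4: y <- 1                       0xf
step 5: eval (y < (3 + (lane // 3))) 0xf
step 6: y <- z                       0xf
step 7: y <- (y + 3)                 0xf
step 8: eval (y < (3 + (lane // 3))) 0xf
step 9: y <- max((-2 * 1), y)        0xf

Answer: 10 steps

y: 5,5,5,5
z: 2,2,2,2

steps = 10; useful = 40; efficiency = 40/40 = 1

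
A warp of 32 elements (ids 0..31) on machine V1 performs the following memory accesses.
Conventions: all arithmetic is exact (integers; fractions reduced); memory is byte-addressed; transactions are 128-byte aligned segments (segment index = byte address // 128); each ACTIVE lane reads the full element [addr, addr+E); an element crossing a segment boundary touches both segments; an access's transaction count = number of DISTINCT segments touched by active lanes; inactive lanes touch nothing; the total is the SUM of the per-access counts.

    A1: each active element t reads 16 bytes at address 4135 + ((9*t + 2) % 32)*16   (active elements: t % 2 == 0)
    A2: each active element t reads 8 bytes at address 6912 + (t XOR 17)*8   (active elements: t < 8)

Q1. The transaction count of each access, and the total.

A1: 5 transactions
A2: 1 transaction

Answer: 5,1; total 6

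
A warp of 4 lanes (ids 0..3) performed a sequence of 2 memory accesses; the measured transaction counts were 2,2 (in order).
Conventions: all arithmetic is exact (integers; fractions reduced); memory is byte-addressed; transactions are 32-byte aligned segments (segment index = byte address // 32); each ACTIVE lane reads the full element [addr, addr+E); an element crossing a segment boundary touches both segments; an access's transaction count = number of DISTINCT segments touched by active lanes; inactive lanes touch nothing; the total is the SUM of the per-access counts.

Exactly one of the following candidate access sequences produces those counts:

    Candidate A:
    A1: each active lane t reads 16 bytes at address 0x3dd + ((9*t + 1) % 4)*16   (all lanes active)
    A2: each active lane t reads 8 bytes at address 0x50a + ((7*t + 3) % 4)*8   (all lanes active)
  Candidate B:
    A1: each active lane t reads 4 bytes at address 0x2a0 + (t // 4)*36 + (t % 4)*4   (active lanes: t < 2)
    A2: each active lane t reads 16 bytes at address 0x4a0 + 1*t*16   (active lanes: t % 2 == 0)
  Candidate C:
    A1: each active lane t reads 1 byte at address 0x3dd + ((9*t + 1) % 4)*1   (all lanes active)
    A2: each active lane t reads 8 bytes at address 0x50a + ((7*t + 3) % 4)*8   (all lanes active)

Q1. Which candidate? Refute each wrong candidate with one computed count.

A: A1 gives 3 transactions, not 2
B: A1 gives 1 transaction, not 2
C: all counts match (2,2)

Answer: C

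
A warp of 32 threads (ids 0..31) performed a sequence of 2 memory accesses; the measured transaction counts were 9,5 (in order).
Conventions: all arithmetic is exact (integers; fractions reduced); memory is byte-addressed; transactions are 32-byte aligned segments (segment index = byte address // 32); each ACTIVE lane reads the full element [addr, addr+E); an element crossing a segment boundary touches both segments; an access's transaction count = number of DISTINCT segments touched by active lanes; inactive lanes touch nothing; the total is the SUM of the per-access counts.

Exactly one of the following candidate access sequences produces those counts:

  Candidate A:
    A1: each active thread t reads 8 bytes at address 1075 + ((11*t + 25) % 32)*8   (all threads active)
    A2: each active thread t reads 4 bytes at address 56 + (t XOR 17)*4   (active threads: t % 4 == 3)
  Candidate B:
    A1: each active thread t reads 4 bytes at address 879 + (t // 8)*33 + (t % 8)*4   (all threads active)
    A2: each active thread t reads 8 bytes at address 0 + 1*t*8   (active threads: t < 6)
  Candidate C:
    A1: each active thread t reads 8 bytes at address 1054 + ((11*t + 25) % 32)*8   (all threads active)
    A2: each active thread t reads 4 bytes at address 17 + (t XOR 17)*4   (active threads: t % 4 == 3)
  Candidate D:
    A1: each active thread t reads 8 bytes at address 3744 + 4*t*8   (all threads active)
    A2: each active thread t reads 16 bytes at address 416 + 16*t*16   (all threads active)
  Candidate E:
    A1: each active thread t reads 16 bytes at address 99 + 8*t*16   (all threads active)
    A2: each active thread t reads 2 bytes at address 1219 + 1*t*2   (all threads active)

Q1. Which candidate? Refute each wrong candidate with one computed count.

A: A2 gives 4 transactions, not 5
B: A1 gives 5 transactions, not 9
D: A1 gives 32 transactions, not 9
E: A1 gives 32 transactions, not 9
C: all counts match (9,5)

Answer: C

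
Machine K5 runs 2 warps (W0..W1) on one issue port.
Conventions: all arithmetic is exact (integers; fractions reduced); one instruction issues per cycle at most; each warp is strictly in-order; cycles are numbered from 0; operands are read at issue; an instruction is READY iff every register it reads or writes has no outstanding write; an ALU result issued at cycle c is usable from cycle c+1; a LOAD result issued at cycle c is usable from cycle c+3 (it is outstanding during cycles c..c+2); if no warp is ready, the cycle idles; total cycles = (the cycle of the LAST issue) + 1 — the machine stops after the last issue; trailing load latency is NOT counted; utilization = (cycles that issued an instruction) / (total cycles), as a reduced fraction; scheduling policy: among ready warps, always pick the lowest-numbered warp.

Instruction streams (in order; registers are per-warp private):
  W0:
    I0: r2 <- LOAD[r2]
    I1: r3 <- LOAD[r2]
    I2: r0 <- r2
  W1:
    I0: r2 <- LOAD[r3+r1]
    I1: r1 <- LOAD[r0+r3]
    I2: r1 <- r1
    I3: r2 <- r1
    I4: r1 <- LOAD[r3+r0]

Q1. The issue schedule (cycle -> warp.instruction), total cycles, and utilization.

cycle 0: W0.I0
cycle 1: W1.I0
cycle 2: W1.I1
cycle 3: W0.I1
cycle 4: W0.I2
cycle 5: W1.I2
cycle 6: W1.I3
cycle 7: W1.I4

Answer: 8 cycles, utilization 1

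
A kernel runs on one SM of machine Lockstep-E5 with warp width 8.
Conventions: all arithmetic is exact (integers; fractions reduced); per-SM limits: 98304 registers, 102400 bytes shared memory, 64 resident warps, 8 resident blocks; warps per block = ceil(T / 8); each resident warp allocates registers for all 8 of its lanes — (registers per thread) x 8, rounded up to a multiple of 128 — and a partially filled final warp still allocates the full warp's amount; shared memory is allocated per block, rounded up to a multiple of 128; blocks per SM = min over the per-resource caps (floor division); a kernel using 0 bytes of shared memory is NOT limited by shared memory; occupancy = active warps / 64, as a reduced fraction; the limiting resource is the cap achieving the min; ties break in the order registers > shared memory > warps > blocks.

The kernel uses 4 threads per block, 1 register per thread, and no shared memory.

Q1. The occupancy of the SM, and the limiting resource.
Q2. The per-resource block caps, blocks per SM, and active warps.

Answer: occupancy 1/8, limited by blocks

registers: 768 blocks
shared memory: no limit (kernel uses none)
warps: 64 blocks
blocks: 8 blocks

Answer: 8 blocks, 8 active warps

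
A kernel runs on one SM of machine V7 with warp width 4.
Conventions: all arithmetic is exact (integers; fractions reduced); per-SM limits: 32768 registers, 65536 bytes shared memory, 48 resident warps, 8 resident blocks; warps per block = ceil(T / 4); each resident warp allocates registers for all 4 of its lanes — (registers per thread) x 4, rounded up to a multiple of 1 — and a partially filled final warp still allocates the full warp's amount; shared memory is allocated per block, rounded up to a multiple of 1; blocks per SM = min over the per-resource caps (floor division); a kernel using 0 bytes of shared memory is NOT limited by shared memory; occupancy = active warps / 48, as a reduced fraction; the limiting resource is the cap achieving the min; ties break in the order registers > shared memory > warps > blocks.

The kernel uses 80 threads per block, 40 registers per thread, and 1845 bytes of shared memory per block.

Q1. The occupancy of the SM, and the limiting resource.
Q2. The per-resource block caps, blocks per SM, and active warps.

Answer: occupancy 5/6, limited by warps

registers: 10 blocks
shared memory: 35 blocks
warps: 2 blocks
blocks: 8 blocks

Answer: 2 blocks, 40 active warps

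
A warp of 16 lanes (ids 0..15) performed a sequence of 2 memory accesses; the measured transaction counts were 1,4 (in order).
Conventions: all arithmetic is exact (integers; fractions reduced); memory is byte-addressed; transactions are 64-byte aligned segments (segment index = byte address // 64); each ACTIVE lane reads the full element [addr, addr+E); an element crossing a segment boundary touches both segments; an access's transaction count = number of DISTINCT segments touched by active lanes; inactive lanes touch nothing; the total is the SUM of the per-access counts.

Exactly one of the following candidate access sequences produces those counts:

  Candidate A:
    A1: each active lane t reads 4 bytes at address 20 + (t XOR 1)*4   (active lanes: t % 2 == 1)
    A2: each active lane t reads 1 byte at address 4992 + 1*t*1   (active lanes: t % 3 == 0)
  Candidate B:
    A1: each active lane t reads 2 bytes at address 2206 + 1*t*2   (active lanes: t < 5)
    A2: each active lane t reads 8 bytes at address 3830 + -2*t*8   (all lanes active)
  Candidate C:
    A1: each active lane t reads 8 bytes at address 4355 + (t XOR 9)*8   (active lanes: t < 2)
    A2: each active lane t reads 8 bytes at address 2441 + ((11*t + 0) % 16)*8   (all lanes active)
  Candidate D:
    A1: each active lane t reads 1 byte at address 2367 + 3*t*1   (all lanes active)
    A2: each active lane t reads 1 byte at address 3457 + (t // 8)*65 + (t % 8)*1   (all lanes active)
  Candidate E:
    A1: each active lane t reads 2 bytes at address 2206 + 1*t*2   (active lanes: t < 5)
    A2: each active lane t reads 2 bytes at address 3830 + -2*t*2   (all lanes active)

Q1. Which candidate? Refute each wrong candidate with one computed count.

A: A1 gives 2 transactions, not 1
C: A2 gives 3 transactions, not 4
D: A1 gives 2 transactions, not 1
E: A2 gives 2 transactions, not 4
B: all counts match (1,4)

Answer: B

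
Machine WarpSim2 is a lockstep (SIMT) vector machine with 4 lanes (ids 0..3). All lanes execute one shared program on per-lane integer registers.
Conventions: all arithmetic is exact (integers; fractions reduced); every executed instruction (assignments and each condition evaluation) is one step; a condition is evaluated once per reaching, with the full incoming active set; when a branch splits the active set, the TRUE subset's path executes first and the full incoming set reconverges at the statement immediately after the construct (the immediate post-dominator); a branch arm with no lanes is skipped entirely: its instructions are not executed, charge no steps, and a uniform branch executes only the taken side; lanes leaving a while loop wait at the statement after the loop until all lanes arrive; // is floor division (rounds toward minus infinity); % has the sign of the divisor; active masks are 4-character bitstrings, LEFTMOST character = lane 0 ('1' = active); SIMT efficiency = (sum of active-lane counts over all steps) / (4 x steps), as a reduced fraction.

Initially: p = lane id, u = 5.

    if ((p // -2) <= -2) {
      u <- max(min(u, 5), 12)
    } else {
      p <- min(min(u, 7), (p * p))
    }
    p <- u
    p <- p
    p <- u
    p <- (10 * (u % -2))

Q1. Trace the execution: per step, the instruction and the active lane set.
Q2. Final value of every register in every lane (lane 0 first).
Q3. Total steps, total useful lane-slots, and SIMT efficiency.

step 0: eval ((p // -2) <= -2)       1111
step 1: u <- max(min(u, 5), 12)      0001
step 2: p <- min(min(u, 7), (p * p)) 1110
step 3: p <- u                       1111
step 4: p <- p                       1111
step 5: p <- u                       1111
step 6: p <- (10 * (u % -2))         1111

Answer: 7 steps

p: -10,-10,-10,0
u: 5,5,5,12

steps = 7; useful = 24; efficiency = 24/28 = 6/7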